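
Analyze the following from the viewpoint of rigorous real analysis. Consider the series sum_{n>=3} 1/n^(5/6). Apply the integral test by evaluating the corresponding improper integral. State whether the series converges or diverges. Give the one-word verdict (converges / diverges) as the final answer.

Let f(x) = x^(-5/6). Then f is positive, continuous, and decreasing on [3, infinity), so the integral test applies.
Compute the improper integral int_{3}^infinity f(x) dx:
  antiderivative F(x) = 6*x^(1/6).
  As x -> infinity, F(x) -> infinity (since p = 5/6 < 1).
  So the integral diverges. By the integral test, the series diverges.

diverges


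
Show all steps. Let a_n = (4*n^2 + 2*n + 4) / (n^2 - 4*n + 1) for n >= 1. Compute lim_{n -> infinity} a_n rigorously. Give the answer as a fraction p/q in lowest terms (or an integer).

Divide numerator and denominator by n^2, the highest power:
numerator / n^2 = 4 + 2/n + 4/n^2
denominator / n^2 = 1 - 4/n + n^(-2)
As n -> infinity, all terms of the form c/n^k (k >= 1) tend to 0.
So numerator / n^2 -> 4 and denominator / n^2 -> 1.
Therefore lim a_n = 4.

4


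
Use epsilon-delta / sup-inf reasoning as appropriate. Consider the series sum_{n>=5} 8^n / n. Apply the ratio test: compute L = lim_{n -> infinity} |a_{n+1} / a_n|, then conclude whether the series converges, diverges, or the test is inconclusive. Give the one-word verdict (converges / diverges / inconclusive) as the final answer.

Let a_n denote the general term. Form the ratio a_{n+1}/a_n and simplify:
a_{n+1}/a_n = 8*n/(n + 1)
Take the limit as n -> infinity: L = 8.
Since L = 8 > 1 (or L = infinity), the ratio test implies the series diverges.

diverges


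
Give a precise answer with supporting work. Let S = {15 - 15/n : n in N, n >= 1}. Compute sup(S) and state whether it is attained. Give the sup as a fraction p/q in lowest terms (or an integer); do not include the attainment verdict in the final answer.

Analysis:
- Values: 0, 15/2, 10, 45/4, ... strictly increasing.
- Minimum is 0 (n=1); inf = 0 (attained).
- 15 - 15/n -> 15 from below; sup = 15, not attained.
Conclusion: sup(S) = 15, not attained in S.

15


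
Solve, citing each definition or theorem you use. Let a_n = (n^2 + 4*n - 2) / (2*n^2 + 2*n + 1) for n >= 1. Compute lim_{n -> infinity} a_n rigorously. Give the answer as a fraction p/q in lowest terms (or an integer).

Divide numerator and denominator by n^2, the highest power:
numerator / n^2 = 1 + 4/n - 2/n^2
denominator / n^2 = 2 + 2/n + n^(-2)
As n -> infinity, all terms of the form c/n^k (k >= 1) tend to 0.
So numerator / n^2 -> 1 and denominator / n^2 -> 2.
Therefore lim a_n = 1/2.

1/2


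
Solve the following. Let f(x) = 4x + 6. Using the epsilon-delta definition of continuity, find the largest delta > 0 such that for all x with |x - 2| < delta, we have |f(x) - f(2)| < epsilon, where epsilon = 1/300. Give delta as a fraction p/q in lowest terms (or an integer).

We compute f(2) = 4*(2) + 6 = 14.
|f(x) - f(2)| = |4x + 6 - (14)| = |4(x - 2)| = 4|x - 2|.
We need 4|x - 2| < 1/300, i.e. |x - 2| < 1/300 / 4 = 1/1200.
So any delta <= 1/1200 works. Conversely, if delta > 1/1200, then x = 2 + 1/1200 satisfies |x - 2| = 1/1200 < delta but |f(x) - f(2)| = 4 * 1/1200 = 1/300, which is not < 1/300; so no larger delta works.
Hence the largest such delta is 1/1200.

1/1200


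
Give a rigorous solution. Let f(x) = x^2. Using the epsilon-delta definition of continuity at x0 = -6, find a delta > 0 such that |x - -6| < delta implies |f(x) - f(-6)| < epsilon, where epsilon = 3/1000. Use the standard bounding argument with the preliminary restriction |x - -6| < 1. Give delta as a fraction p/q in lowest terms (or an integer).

Factor: |x^2 - (-6)^2| = |x - -6| * |x + -6|.
Impose |x - -6| < 1 first. Then |x + -6| = |(x - -6) + 2*(-6)| <= |x - -6| + 2*|-6| < 1 + 12 = 13.
So |x^2 - (-6)^2| < delta * 13.
We need delta * 13 <= 3/1000, i.e. delta <= 3/1000/13 = 3/13000.
Since 3/13000 < 1, this is tighter than 1; take delta = 3/13000.
So delta = 3/13000 works.

3/13000


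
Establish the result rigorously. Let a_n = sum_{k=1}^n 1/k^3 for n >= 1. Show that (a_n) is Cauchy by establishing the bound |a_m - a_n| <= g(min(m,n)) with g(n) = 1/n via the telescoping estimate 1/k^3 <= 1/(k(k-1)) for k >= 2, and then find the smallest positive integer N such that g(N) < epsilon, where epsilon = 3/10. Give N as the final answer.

For m > n >= 1: |a_m - a_n| = sum_{k=n+1}^m 1/k^3.
Use 1/k^3 <= 1/(k(k-1)) = 1/(k-1) - 1/k for k >= 2 (which holds since k^3 >= k^2 >= k(k-1) for k >= 2):
sum_{k=n+1}^m 1/k^3 <= sum_{k=n+1}^m (1/(k-1) - 1/k) = 1/n - 1/m <= 1/n.
By symmetry the same bound holds with n,m swapped, so |a_m - a_n| <= 1/min(m,n) = g(min(m,n)). Since g(n) -> 0, (a_n) is Cauchy.
Now solve g(N) < 3/10: 1/N < 3/10 <=> N > 1/(3/10) = 10/3.
The smallest integer strictly greater than 10/3 is N = 4.
Check: g(4) = 1/4 < 3/10; g(3) = 1/3 >= 3/10. So N = 4.

4


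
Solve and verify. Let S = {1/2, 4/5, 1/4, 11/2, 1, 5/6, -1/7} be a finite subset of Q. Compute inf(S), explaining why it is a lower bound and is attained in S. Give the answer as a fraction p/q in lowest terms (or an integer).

S is finite, so inf(S) = min(S).
Sorted increasing:
-1/7, 1/4, 1/2, 4/5, 5/6, 1, 11/2
The extremum is -1/7.
For every x in S, x >= -1/7. And -1/7 is in S, so it is attained.
Therefore inf(S) = -1/7.

-1/7


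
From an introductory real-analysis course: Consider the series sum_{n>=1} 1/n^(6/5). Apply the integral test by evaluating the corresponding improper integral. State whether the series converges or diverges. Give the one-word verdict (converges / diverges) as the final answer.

Let f(x) = x^(-6/5). Then f is positive, continuous, and decreasing on [1, infinity), so the integral test applies.
Compute the improper integral int_{1}^infinity f(x) dx:
  antiderivative F(x) = -5/x^(1/5).
  As x -> infinity, F(x) -> 0 (since p = 6/5 > 1).
  So int = F(infinity) - F(1) = 0 - (-5) = 5.
  Finite, so by the integral test, the series converges.

converges


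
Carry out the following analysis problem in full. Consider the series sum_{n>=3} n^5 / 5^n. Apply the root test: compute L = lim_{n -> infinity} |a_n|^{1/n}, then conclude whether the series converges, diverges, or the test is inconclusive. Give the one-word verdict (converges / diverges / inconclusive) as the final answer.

Let a_n denote the general term. Form |a_n|^(1/n) and simplify:
|a_n|^(1/n) = n^(5/n)/5
Take the limit as n -> infinity: L = 1/5.
Since L = 1/5 < 1, the root test implies convergence.

converges


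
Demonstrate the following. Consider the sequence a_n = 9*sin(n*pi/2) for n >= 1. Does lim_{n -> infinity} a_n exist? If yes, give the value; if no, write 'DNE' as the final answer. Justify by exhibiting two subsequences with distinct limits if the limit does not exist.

Examine the behaviour of a_n along subsequences.
a_{4k+1} = 9*sin(pi/2 + 2k*pi) = 9 -> 9. a_{4k+3} = 9*sin(3pi/2 + 2k*pi) = -9 -> -9.
Since these two subsequential limits are 9 and -9, distinct, the full sequence cannot converge (a convergent sequence has all subsequences tending to the same limit). So lim a_n does not exist.

DNE


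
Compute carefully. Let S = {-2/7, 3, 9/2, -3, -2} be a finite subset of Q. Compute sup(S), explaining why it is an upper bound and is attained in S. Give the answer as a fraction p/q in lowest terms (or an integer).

S is finite, so sup(S) = max(S).
Sorted decreasing:
9/2, 3, -2/7, -2, -3
The extremum is 9/2.
For every x in S, x <= 9/2. And 9/2 is in S, so it is attained.
Therefore sup(S) = 9/2.

9/2


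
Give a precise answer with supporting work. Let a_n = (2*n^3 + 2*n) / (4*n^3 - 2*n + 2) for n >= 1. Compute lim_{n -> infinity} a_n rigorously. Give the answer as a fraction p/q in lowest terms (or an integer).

Divide numerator and denominator by n^3, the highest power:
numerator / n^3 = 2 + 2/n^2
denominator / n^3 = 4 - 2/n^2 + 2/n^3
As n -> infinity, all terms of the form c/n^k (k >= 1) tend to 0.
So numerator / n^3 -> 2 and denominator / n^3 -> 4.
Therefore lim a_n = 1/2.

1/2


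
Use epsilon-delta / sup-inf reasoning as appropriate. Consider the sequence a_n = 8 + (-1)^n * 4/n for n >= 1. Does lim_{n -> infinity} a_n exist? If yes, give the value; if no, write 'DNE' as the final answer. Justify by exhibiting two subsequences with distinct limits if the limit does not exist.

Examine the behaviour of a_n along subsequences.
Even-n subsequence a_{2k} = 8 + 4/(2k) -> 8. Odd-n subsequence a_{2k+1} = 8 - 4/(2k+1) -> 8. Both tend to 8, which suggests the limit is 8; verify directly.
|a_n - 8| = |(-1)^n * 4/n| = 4/n for every n >= 1.
Given epsilon > 0, choose a positive integer N > 4/epsilon. Then for all n >= N, |a_n - 8| = 4/n <= 4/N < epsilon.
So by the definition of the limit, lim a_n exists and equals 8.

8


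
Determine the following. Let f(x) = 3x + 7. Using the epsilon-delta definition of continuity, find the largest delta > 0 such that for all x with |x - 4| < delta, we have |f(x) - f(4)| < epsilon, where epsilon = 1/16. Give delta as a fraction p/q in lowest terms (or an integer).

We compute f(4) = 3*(4) + 7 = 19.
|f(x) - f(4)| = |3x + 7 - (19)| = |3(x - 4)| = 3|x - 4|.
We need 3|x - 4| < 1/16, i.e. |x - 4| < 1/16 / 3 = 1/48.
So any delta <= 1/48 works. Conversely, if delta > 1/48, then x = 4 + 1/48 satisfies |x - 4| = 1/48 < delta but |f(x) - f(4)| = 3 * 1/48 = 1/16, which is not < 1/16; so no larger delta works.
Hence the largest such delta is 1/48.

1/48


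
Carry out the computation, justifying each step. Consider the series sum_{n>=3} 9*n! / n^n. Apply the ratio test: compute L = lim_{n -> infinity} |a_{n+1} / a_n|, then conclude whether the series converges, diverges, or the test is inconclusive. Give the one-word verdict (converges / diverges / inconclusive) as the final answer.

Let a_n denote the general term. Form the ratio a_{n+1}/a_n and simplify:
a_{n+1}/a_n = (n/(n + 1))^n
Take the limit as n -> infinity: L = exp(-1).
Since L = exp(-1) < 1, the ratio test implies the series converges.

converges


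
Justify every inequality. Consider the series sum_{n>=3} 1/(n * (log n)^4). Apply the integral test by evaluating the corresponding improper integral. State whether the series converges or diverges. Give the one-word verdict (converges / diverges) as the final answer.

Let f(x) = 1/(x*log(x)^4). Then f is positive, continuous, and decreasing on [3, infinity), so the integral test applies.
Compute the improper integral int_{3}^infinity f(x) dx:
  antiderivative F(x) = -1/(3*log(x)^3).
  F(x) -> 0 as x -> infinity.  int = 0 - F(3) = 1/(3*log(3)^3) < infinity. By the integral test, the series converges.

converges


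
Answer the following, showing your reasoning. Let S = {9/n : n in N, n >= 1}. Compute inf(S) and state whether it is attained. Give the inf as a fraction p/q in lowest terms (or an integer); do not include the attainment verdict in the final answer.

Analysis:
- Values: 9, 9/2, 3, 9/4, ... strictly decreasing.
- The maximum is 9 (n=1); sup = 9 (attained).
- The set is bounded below by 0; 9/n -> 0 so 0 is the greatest lower bound.
- 0 is not in the set, so inf = 0 is not attained.
Conclusion: inf(S) = 0, not attained in S.

0


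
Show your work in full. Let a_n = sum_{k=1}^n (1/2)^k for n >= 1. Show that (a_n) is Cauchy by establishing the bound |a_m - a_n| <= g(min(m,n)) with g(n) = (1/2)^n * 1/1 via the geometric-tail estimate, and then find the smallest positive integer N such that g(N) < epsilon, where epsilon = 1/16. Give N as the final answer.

For m > n >= 1: |a_m - a_n| = sum_{k=n+1}^m (1/2)^k < sum_{k=n+1}^infinity (1/2)^k = (1/2)^(n+1) / (1 - 1/2) = (1/2)^n * (1/2) * (2/1) = (1/2)^n * 1/1.
So g(n) = (1/2)^n / 1. Since g(n) -> 0, (a_n) is Cauchy.
Now solve g(N) < 1/16: (1/2)^N / 1 < 1/16 <=> 2^N > 1 / (1 * 1/16) = 16.
Check powers of 2: 2^4 = 16 <= 16, 2^5 = 32 > 16.
So the smallest such N is 5. Check: g(5) = 1/(1 * 32) = 1/32 < 1/16.

5


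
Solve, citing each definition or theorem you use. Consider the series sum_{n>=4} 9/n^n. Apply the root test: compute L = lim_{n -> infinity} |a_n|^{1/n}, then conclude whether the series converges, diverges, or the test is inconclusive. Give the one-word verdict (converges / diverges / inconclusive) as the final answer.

Let a_n denote the general term. Form |a_n|^(1/n) and simplify:
|a_n|^(1/n) = 3^(2/n)/n
Take the limit as n -> infinity: L = 0.
Since L = 0 < 1, the root test implies convergence.

converges


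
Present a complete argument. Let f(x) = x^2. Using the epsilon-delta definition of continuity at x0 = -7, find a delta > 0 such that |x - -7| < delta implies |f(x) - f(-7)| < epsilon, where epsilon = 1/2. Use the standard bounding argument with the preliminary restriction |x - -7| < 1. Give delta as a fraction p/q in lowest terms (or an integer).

Factor: |x^2 - (-7)^2| = |x - -7| * |x + -7|.
Impose |x - -7| < 1 first. Then |x + -7| = |(x - -7) + 2*(-7)| <= |x - -7| + 2*|-7| < 1 + 14 = 15.
So |x^2 - (-7)^2| < delta * 15.
We need delta * 15 <= 1/2, i.e. delta <= 1/2/15 = 1/30.
Since 1/30 < 1, this is tighter than 1; take delta = 1/30.
So delta = 1/30 works.

1/30


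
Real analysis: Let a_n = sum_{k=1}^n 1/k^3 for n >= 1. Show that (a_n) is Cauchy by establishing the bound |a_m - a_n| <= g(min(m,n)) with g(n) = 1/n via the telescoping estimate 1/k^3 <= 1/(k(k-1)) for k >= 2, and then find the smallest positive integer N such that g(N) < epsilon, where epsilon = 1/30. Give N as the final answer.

For m > n >= 1: |a_m - a_n| = sum_{k=n+1}^m 1/k^3.
Use 1/k^3 <= 1/(k(k-1)) = 1/(k-1) - 1/k for k >= 2 (which holds since k^3 >= k^2 >= k(k-1) for k >= 2):
sum_{k=n+1}^m 1/k^3 <= sum_{k=n+1}^m (1/(k-1) - 1/k) = 1/n - 1/m <= 1/n.
By symmetry the same bound holds with n,m swapped, so |a_m - a_n| <= 1/min(m,n) = g(min(m,n)). Since g(n) -> 0, (a_n) is Cauchy.
Now solve g(N) < 1/30: 1/N < 1/30 <=> N > 1/(1/30) = 30.
The smallest integer strictly greater than 30 is N = 31.
Check: g(31) = 1/31 < 1/30; g(30) = 1/30 >= 1/30. So N = 31.

31


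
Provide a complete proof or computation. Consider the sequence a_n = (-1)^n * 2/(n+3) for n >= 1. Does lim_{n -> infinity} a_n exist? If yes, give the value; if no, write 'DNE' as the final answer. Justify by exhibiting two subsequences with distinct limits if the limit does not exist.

Examine the behaviour of a_n along subsequences.
Even-n subsequence a_{2k} = 2/(2k+3) -> 0. Odd-n subsequence a_{2k+1} = -2/(2k+4) -> 0. Both tend to 0, which suggests the limit is 0; verify directly.
|a_n - 0| = 2/(n+3) < 2/n for every n >= 1.
Given epsilon > 0, choose a positive integer N > 2/epsilon. Then for all n >= N, |a_n| < 2/n <= 2/N < epsilon.
So by the definition of the limit, lim a_n exists and equals 0.

0


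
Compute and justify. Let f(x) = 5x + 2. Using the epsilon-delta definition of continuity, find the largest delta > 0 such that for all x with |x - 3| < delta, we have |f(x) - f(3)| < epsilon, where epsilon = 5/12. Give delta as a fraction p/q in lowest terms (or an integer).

We compute f(3) = 5*(3) + 2 = 17.
|f(x) - f(3)| = |5x + 2 - (17)| = |5(x - 3)| = 5|x - 3|.
We need 5|x - 3| < 5/12, i.e. |x - 3| < 5/12 / 5 = 1/12.
So any delta <= 1/12 works. Conversely, if delta > 1/12, then x = 3 + 1/12 satisfies |x - 3| = 1/12 < delta but |f(x) - f(3)| = 5 * 1/12 = 5/12, which is not < 5/12; so no larger delta works.
Hence the largest such delta is 1/12.

1/12


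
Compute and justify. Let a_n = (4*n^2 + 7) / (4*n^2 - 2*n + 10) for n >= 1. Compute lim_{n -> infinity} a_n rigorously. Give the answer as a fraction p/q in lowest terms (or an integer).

Divide numerator and denominator by n^2, the highest power:
numerator / n^2 = 4 + 7/n^2
denominator / n^2 = 4 - 2/n + 10/n^2
As n -> infinity, all terms of the form c/n^k (k >= 1) tend to 0.
So numerator / n^2 -> 4 and denominator / n^2 -> 4.
Therefore lim a_n = 1.

1


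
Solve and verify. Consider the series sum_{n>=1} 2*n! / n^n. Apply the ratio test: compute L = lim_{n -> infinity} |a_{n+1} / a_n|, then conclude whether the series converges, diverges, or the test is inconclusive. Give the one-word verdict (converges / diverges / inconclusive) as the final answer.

Let a_n denote the general term. Form the ratio a_{n+1}/a_n and simplify:
a_{n+1}/a_n = (n/(n + 1))^n
Take the limit as n -> infinity: L = exp(-1).
Since L = exp(-1) < 1, the ratio test implies the series converges.

converges


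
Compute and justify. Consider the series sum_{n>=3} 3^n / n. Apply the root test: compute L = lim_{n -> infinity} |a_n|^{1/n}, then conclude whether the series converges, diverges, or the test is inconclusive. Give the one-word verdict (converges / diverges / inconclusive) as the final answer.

Let a_n denote the general term. Form |a_n|^(1/n) and simplify:
|a_n|^(1/n) = 3/n^(1/n)
Take the limit as n -> infinity: L = 3.
Since L = 3 > 1, the root test implies divergence.

diverges


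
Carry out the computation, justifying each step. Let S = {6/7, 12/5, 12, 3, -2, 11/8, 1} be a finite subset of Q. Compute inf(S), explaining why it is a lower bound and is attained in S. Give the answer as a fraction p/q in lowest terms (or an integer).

S is finite, so inf(S) = min(S).
Sorted increasing:
-2, 6/7, 1, 11/8, 12/5, 3, 12
The extremum is -2.
For every x in S, x >= -2. And -2 is in S, so it is attained.
Therefore inf(S) = -2.

-2


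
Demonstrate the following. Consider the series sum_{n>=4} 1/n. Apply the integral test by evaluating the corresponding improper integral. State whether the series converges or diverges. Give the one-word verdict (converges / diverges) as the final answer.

Let f(x) = 1/x. Then f is positive, continuous, and decreasing on [4, infinity), so the integral test applies.
Compute the improper integral int_{4}^infinity f(x) dx:
  antiderivative F(x) = log(x).
  As x -> infinity, log(x) -> infinity.
  So int = infinity - log(4) = infinity. By the integral test, the series diverges.

diverges


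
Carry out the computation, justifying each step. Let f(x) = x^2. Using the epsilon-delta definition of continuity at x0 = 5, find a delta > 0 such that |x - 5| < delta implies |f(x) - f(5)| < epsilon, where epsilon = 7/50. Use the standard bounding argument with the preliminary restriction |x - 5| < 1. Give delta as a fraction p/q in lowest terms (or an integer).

Factor: |x^2 - (5)^2| = |x - 5| * |x + 5|.
Impose |x - 5| < 1 first. Then |x + 5| = |(x - 5) + 2*(5)| <= |x - 5| + 2*|5| < 1 + 10 = 11.
So |x^2 - (5)^2| < delta * 11.
We need delta * 11 <= 7/50, i.e. delta <= 7/50/11 = 7/550.
Since 7/550 < 1, this is tighter than 1; take delta = 7/550.
So delta = 7/550 works.

7/550


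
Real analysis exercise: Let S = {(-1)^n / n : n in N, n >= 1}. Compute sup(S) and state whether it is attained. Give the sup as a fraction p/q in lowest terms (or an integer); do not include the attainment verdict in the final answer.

Analysis:
- Values: -1, 1/2, -1/3, 1/4, -1/5, ...
- Positive terms (even n): 1/(2+0), 1/(4+0), ... decreasing -> max = 1/2 (n=2).
- Negative terms (odd n): -1/(1+0), -1/(3+0), ... increasing -> min = -1 (n=1).
- So sup = 1/2 (attained at n=2); inf = -1 (attained at n=1).
Conclusion: sup(S) = 1/2, attained in S.

1/2


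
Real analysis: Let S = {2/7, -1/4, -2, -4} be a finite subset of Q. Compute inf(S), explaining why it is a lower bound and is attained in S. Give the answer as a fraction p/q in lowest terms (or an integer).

S is finite, so inf(S) = min(S).
Sorted increasing:
-4, -2, -1/4, 2/7
The extremum is -4.
For every x in S, x >= -4. And -4 is in S, so it is attained.
Therefore inf(S) = -4.

-4


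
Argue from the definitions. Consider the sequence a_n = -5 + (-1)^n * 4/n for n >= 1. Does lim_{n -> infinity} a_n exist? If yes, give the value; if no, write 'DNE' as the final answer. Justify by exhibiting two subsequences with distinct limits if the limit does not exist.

Examine the behaviour of a_n along subsequences.
Even-n subsequence a_{2k} = -5 + 4/(2k) -> -5. Odd-n subsequence a_{2k+1} = -5 - 4/(2k+1) -> -5. Both tend to -5, which suggests the limit is -5; verify directly.
|a_n - (-5)| = |(-1)^n * 4/n| = 4/n for every n >= 1.
Given epsilon > 0, choose a positive integer N > 4/epsilon. Then for all n >= N, |a_n - (-5)| = 4/n <= 4/N < epsilon.
So by the definition of the limit, lim a_n exists and equals -5.

-5


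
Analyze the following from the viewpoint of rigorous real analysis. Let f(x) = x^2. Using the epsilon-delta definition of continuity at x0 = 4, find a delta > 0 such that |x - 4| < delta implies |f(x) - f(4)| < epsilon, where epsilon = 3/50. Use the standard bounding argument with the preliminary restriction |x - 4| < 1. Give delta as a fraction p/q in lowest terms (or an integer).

Factor: |x^2 - (4)^2| = |x - 4| * |x + 4|.
Impose |x - 4| < 1 first. Then |x + 4| = |(x - 4) + 2*(4)| <= |x - 4| + 2*|4| < 1 + 8 = 9.
So |x^2 - (4)^2| < delta * 9.
We need delta * 9 <= 3/50, i.e. delta <= 3/50/9 = 1/150.
Since 1/150 < 1, this is tighter than 1; take delta = 1/150.
So delta = 1/150 works.

1/150


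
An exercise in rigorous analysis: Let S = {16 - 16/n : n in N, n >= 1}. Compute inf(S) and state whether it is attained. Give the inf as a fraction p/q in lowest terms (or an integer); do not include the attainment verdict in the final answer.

Analysis:
- Values: 0, 8, 32/3, 12, ... strictly increasing.
- Minimum is 0 (n=1); inf = 0 (attained).
- 16 - 16/n -> 16 from below; sup = 16, not attained.
Conclusion: inf(S) = 0, attained in S.

0


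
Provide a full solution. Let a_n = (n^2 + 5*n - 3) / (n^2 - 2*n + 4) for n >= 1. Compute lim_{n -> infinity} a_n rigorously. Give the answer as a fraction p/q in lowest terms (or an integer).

Divide numerator and denominator by n^2, the highest power:
numerator / n^2 = 1 + 5/n - 3/n^2
denominator / n^2 = 1 - 2/n + 4/n^2
As n -> infinity, all terms of the form c/n^k (k >= 1) tend to 0.
So numerator / n^2 -> 1 and denominator / n^2 -> 1.
Therefore lim a_n = 1.

1


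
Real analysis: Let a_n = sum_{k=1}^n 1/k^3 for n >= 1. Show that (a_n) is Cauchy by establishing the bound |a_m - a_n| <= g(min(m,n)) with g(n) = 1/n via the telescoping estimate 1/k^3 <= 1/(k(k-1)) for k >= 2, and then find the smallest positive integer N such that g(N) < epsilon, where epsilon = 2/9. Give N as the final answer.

For m > n >= 1: |a_m - a_n| = sum_{k=n+1}^m 1/k^3.
Use 1/k^3 <= 1/(k(k-1)) = 1/(k-1) - 1/k for k >= 2 (which holds since k^3 >= k^2 >= k(k-1) for k >= 2):
sum_{k=n+1}^m 1/k^3 <= sum_{k=n+1}^m (1/(k-1) - 1/k) = 1/n - 1/m <= 1/n.
By symmetry the same bound holds with n,m swapped, so |a_m - a_n| <= 1/min(m,n) = g(min(m,n)). Since g(n) -> 0, (a_n) is Cauchy.
Now solve g(N) < 2/9: 1/N < 2/9 <=> N > 1/(2/9) = 9/2.
The smallest integer strictly greater than 9/2 is N = 5.
Check: g(5) = 1/5 < 2/9; g(4) = 1/4 >= 2/9. So N = 5.

5


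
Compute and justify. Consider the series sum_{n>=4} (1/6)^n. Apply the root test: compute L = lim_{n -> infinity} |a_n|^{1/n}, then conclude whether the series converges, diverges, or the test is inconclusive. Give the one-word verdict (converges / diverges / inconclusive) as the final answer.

Let a_n denote the general term. Form |a_n|^(1/n) and simplify:
|a_n|^(1/n) = 1/6
Take the limit as n -> infinity: L = 1/6.
Since L = 1/6 < 1, the root test implies convergence.

converges


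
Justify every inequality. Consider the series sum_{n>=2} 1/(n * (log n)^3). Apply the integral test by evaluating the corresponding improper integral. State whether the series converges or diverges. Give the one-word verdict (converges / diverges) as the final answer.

Let f(x) = 1/(x*log(x)^3). Then f is positive, continuous, and decreasing on [2, infinity), so the integral test applies.
Compute the improper integral int_{2}^infinity f(x) dx:
  antiderivative F(x) = -1/(2*log(x)^2).
  F(x) -> 0 as x -> infinity.  int = 0 - F(2) = 1/(2*log(2)^2) < infinity. By the integral test, the series converges.

converges


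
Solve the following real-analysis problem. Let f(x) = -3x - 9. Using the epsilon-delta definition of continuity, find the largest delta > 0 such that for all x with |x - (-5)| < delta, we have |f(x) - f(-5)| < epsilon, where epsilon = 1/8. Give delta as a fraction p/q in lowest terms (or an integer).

We compute f(-5) = -3*(-5) - 9 = 6.
|f(x) - f(-5)| = |-3x - 9 - (6)| = |-3(x - (-5))| = 3|x - (-5)|.
We need 3|x - (-5)| < 1/8, i.e. |x - (-5)| < 1/8 / 3 = 1/24.
So any delta <= 1/24 works. Conversely, if delta > 1/24, then x = -5 + 1/24 satisfies |x - (-5)| = 1/24 < delta but |f(x) - f(-5)| = 3 * 1/24 = 1/8, which is not < 1/8; so no larger delta works.
Hence the largest such delta is 1/24.

1/24


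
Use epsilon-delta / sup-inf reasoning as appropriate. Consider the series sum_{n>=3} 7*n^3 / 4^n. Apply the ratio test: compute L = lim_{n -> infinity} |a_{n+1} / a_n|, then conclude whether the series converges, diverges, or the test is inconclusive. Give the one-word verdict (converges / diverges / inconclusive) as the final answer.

Let a_n denote the general term. Form the ratio a_{n+1}/a_n and simplify:
a_{n+1}/a_n = (n + 1)^3/(4*n^3)
Take the limit as n -> infinity: L = 1/4.
Since L = 1/4 < 1, the ratio test implies the series converges.

converges


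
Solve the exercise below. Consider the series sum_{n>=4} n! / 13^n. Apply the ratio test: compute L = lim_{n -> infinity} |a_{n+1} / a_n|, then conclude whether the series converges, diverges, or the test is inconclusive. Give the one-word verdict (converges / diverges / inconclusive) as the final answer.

Let a_n denote the general term. Form the ratio a_{n+1}/a_n and simplify:
a_{n+1}/a_n = n/13 + 1/13
Take the limit as n -> infinity: L = infinity.
Since L = infinity > 1 (or L = infinity), the ratio test implies the series diverges.

diverges


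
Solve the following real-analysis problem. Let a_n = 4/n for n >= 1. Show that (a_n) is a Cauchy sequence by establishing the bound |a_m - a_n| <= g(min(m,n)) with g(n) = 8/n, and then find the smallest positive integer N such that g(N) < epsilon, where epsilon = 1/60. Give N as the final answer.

For any m, n >= 1, by the triangle inequality:
|a_m - a_n| = |4/m - 4/n| <= 4*1/m + 4*1/n <= 8/min(m,n).
So g(n) = 8/n bounds the Cauchy difference. Since g(n) -> 0, (a_n) is Cauchy.
Now solve g(N) < 1/60: 8/N < 1/60 <=> N > 8 / (1/60) = 480.
The smallest integer strictly greater than 480 is N = 481.
Check: g(481) = 8/481 = 8/481 < 1/60; g(480) = 1/60 >= 1/60. So N = 481.

481


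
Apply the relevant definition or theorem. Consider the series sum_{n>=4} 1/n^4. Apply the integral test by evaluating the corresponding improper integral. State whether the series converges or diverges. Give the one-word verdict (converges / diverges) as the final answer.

Let f(x) = x^(-4). Then f is positive, continuous, and decreasing on [4, infinity), so the integral test applies.
Compute the improper integral int_{4}^infinity f(x) dx:
  antiderivative F(x) = -1/(3*x^3).
  As x -> infinity, F(x) -> 0 (since p = 4 > 1).
  So int = F(infinity) - F(4) = 0 - (-1/192) = 1/192.
  Finite, so by the integral test, the series converges.

converges


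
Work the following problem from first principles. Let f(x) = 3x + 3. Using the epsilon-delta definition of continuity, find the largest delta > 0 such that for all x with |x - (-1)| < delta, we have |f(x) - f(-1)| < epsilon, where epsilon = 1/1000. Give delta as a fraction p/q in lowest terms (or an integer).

We compute f(-1) = 3*(-1) + 3 = 0.
|f(x) - f(-1)| = |3x + 3 - (0)| = |3(x - (-1))| = 3|x - (-1)|.
We need 3|x - (-1)| < 1/1000, i.e. |x - (-1)| < 1/1000 / 3 = 1/3000.
So any delta <= 1/3000 works. Conversely, if delta > 1/3000, then x = -1 + 1/3000 satisfies |x - (-1)| = 1/3000 < delta but |f(x) - f(-1)| = 3 * 1/3000 = 1/1000, which is not < 1/1000; so no larger delta works.
Hence the largest such delta is 1/3000.

1/3000


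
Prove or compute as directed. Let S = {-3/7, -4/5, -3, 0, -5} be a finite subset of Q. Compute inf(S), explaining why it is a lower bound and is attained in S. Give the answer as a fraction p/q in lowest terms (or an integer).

S is finite, so inf(S) = min(S).
Sorted increasing:
-5, -3, -4/5, -3/7, 0
The extremum is -5.
For every x in S, x >= -5. And -5 is in S, so it is attained.
Therefore inf(S) = -5.

-5


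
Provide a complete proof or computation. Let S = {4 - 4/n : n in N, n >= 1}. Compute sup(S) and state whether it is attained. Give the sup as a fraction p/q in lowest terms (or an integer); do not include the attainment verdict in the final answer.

Analysis:
- Values: 0, 2, 8/3, 3, ... strictly increasing.
- Minimum is 0 (n=1); inf = 0 (attained).
- 4 - 4/n -> 4 from below; sup = 4, not attained.
Conclusion: sup(S) = 4, not attained in S.

4


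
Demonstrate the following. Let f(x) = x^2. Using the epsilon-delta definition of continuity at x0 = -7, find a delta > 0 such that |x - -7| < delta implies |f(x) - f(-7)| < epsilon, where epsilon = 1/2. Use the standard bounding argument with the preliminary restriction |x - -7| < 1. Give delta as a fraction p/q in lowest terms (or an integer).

Factor: |x^2 - (-7)^2| = |x - -7| * |x + -7|.
Impose |x - -7| < 1 first. Then |x + -7| = |(x - -7) + 2*(-7)| <= |x - -7| + 2*|-7| < 1 + 14 = 15.
So |x^2 - (-7)^2| < delta * 15.
We need delta * 15 <= 1/2, i.e. delta <= 1/2/15 = 1/30.
Since 1/30 < 1, this is tighter than 1; take delta = 1/30.
So delta = 1/30 works.

1/30


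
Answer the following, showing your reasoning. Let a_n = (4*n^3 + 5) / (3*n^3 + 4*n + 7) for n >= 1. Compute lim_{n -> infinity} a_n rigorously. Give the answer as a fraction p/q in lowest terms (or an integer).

Divide numerator and denominator by n^3, the highest power:
numerator / n^3 = 4 + 5/n^3
denominator / n^3 = 3 + 4/n^2 + 7/n^3
As n -> infinity, all terms of the form c/n^k (k >= 1) tend to 0.
So numerator / n^3 -> 4 and denominator / n^3 -> 3.
Therefore lim a_n = 4/3.

4/3


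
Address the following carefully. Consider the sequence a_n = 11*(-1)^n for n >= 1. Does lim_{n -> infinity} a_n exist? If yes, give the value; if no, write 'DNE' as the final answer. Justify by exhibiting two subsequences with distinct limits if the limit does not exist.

Examine the behaviour of a_n along subsequences.
Even-n subsequence a_{2k} = 11 -> 11. Odd-n subsequence a_{2k+1} = -11 -> -11.
Since these two subsequential limits are 11 and -11, distinct, the full sequence cannot converge (a convergent sequence has all subsequences tending to the same limit). So lim a_n does not exist.

DNE


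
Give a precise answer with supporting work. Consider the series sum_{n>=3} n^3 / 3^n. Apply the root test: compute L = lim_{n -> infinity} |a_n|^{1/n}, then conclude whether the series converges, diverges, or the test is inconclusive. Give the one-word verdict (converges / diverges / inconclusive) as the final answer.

Let a_n denote the general term. Form |a_n|^(1/n) and simplify:
|a_n|^(1/n) = n^(3/n)/3
Take the limit as n -> infinity: L = 1/3.
Since L = 1/3 < 1, the root test implies convergence.

converges


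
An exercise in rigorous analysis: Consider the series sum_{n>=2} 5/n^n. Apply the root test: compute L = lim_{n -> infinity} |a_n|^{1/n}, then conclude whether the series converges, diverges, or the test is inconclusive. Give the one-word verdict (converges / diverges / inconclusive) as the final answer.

Let a_n denote the general term. Form |a_n|^(1/n) and simplify:
|a_n|^(1/n) = 5^(1/n)/n
Take the limit as n -> infinity: L = 0.
Since L = 0 < 1, the root test implies convergence.

converges


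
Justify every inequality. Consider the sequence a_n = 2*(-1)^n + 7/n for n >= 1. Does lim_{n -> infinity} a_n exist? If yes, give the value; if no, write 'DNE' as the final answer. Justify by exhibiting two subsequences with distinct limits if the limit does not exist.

Examine the behaviour of a_n along subsequences.
a_{2k} = 2 + 7/(2k) -> 2. a_{2k+1} = -2 + 7/(2k+1) -> -2.
Since these two subsequential limits are 2 and -2, distinct, the full sequence cannot converge (a convergent sequence has all subsequences tending to the same limit). So lim a_n does not exist.

DNE


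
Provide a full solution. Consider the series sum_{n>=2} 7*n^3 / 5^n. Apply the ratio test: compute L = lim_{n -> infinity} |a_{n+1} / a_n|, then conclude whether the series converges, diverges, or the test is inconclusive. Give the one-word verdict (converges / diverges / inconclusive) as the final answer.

Let a_n denote the general term. Form the ratio a_{n+1}/a_n and simplify:
a_{n+1}/a_n = (n + 1)^3/(5*n^3)
Take the limit as n -> infinity: L = 1/5.
Since L = 1/5 < 1, the ratio test implies the series converges.

converges


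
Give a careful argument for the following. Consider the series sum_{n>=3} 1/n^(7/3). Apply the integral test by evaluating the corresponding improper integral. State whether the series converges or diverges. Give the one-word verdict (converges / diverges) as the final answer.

Let f(x) = x^(-7/3). Then f is positive, continuous, and decreasing on [3, infinity), so the integral test applies.
Compute the improper integral int_{3}^infinity f(x) dx:
  antiderivative F(x) = -3/(4*x^(4/3)).
  As x -> infinity, F(x) -> 0 (since p = 7/3 > 1).
  So int = F(infinity) - F(3) = 0 - (-3^(2/3)/12) = 3^(2/3)/12.
  Finite, so by the integral test, the series converges.

converges


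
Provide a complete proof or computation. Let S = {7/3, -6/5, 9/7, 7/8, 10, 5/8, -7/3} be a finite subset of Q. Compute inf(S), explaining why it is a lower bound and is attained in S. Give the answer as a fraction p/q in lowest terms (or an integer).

S is finite, so inf(S) = min(S).
Sorted increasing:
-7/3, -6/5, 5/8, 7/8, 9/7, 7/3, 10
The extremum is -7/3.
For every x in S, x >= -7/3. And -7/3 is in S, so it is attained.
Therefore inf(S) = -7/3.

-7/3


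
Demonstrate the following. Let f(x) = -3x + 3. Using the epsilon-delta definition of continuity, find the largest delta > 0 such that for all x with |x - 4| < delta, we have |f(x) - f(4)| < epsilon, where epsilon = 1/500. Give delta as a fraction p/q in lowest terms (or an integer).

We compute f(4) = -3*(4) + 3 = -9.
|f(x) - f(4)| = |-3x + 3 - (-9)| = |-3(x - 4)| = 3|x - 4|.
We need 3|x - 4| < 1/500, i.e. |x - 4| < 1/500 / 3 = 1/1500.
So any delta <= 1/1500 works. Conversely, if delta > 1/1500, then x = 4 + 1/1500 satisfies |x - 4| = 1/1500 < delta but |f(x) - f(4)| = 3 * 1/1500 = 1/500, which is not < 1/500; so no larger delta works.
Hence the largest such delta is 1/1500.

1/1500


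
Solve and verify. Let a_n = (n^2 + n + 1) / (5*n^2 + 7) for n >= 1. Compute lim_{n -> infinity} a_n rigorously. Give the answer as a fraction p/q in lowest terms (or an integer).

Divide numerator and denominator by n^2, the highest power:
numerator / n^2 = 1 + 1/n + n^(-2)
denominator / n^2 = 5 + 7/n^2
As n -> infinity, all terms of the form c/n^k (k >= 1) tend to 0.
So numerator / n^2 -> 1 and denominator / n^2 -> 5.
Therefore lim a_n = 1/5.

1/5


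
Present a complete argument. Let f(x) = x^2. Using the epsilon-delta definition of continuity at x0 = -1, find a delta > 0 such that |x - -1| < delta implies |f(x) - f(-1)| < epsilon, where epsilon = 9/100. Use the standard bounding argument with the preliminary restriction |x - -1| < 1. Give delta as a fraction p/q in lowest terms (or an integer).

Factor: |x^2 - (-1)^2| = |x - -1| * |x + -1|.
Impose |x - -1| < 1 first. Then |x + -1| = |(x - -1) + 2*(-1)| <= |x - -1| + 2*|-1| < 1 + 2 = 3.
So |x^2 - (-1)^2| < delta * 3.
We need delta * 3 <= 9/100, i.e. delta <= 9/100/3 = 3/100.
Since 3/100 < 1, this is tighter than 1; take delta = 3/100.
So delta = 3/100 works.

3/100


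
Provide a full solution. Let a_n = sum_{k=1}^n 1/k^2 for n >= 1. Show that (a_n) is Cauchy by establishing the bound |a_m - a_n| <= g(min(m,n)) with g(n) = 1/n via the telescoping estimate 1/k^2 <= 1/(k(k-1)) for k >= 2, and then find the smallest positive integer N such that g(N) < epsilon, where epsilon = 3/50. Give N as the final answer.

For m > n >= 1: |a_m - a_n| = sum_{k=n+1}^m 1/k^2.
Use 1/k^2 <= 1/(k(k-1)) = 1/(k-1) - 1/k for k >= 2:
sum_{k=n+1}^m 1/k^2 <= sum_{k=n+1}^m (1/(k-1) - 1/k) = 1/n - 1/m <= 1/n.
By symmetry the same bound holds with n,m swapped, so |a_m - a_n| <= 1/min(m,n) = g(min(m,n)). Since g(n) -> 0, (a_n) is Cauchy.
Now solve g(N) < 3/50: 1/N < 3/50 <=> N > 1/(3/50) = 50/3.
The smallest integer strictly greater than 50/3 is N = 17.
Check: g(17) = 1/17 < 3/50; g(16) = 1/16 >= 3/50. So N = 17.

17


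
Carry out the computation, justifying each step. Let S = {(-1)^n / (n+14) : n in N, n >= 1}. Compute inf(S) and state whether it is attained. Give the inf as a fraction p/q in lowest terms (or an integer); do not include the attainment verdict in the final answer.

Analysis:
- Values: -1/15, 1/16, -1/17, 1/18, -1/19, ...
- Positive terms (even n): 1/(2+14), 1/(4+14), ... decreasing -> max = 1/16 (n=2).
- Negative terms (odd n): -1/(1+14), -1/(3+14), ... increasing -> min = -1/15 (n=1).
- So sup = 1/16 (attained at n=2); inf = -1/15 (attained at n=1).
Conclusion: inf(S) = -1/15, attained in S.

-1/15


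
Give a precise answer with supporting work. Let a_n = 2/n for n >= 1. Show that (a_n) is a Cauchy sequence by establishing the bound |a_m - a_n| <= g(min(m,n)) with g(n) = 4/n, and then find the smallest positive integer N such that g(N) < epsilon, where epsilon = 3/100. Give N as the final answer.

For any m, n >= 1, by the triangle inequality:
|a_m - a_n| = |2/m - 2/n| <= 2*1/m + 2*1/n <= 4/min(m,n).
So g(n) = 4/n bounds the Cauchy difference. Since g(n) -> 0, (a_n) is Cauchy.
Now solve g(N) < 3/100: 4/N < 3/100 <=> N > 4 / (3/100) = 400/3.
The smallest integer strictly greater than 400/3 is N = 134.
Check: g(134) = 4/134 = 2/67 < 3/100; g(133) = 4/133 >= 3/100. So N = 134.

134


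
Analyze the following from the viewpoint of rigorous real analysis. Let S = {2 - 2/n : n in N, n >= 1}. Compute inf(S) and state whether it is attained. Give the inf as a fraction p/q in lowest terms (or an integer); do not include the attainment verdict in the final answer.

Analysis:
- Values: 0, 1, 4/3, 3/2, ... strictly increasing.
- Minimum is 0 (n=1); inf = 0 (attained).
- 2 - 2/n -> 2 from below; sup = 2, not attained.
Conclusion: inf(S) = 0, attained in S.

0


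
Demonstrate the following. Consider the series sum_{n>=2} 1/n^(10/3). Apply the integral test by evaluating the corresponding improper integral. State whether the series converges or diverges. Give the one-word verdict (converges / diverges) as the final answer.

Let f(x) = x^(-10/3). Then f is positive, continuous, and decreasing on [2, infinity), so the integral test applies.
Compute the improper integral int_{2}^infinity f(x) dx:
  antiderivative F(x) = -3/(7*x^(7/3)).
  As x -> infinity, F(x) -> 0 (since p = 10/3 > 1).
  So int = F(infinity) - F(2) = 0 - (-3*2^(2/3)/56) = 3*2^(2/3)/56.
  Finite, so by the integral test, the series converges.

converges


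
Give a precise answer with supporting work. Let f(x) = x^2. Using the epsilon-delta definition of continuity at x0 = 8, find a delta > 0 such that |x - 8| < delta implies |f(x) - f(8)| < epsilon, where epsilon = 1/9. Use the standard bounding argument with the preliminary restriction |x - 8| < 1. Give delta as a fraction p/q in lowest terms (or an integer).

Factor: |x^2 - (8)^2| = |x - 8| * |x + 8|.
Impose |x - 8| < 1 first. Then |x + 8| = |(x - 8) + 2*(8)| <= |x - 8| + 2*|8| < 1 + 16 = 17.
So |x^2 - (8)^2| < delta * 17.
We need delta * 17 <= 1/9, i.e. delta <= 1/9/17 = 1/153.
Since 1/153 < 1, this is tighter than 1; take delta = 1/153.
So delta = 1/153 works.

1/153


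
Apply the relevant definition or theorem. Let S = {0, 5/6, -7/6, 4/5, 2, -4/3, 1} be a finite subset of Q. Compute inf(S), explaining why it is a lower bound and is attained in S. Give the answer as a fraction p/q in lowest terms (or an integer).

S is finite, so inf(S) = min(S).
Sorted increasing:
-4/3, -7/6, 0, 4/5, 5/6, 1, 2
The extremum is -4/3.
For every x in S, x >= -4/3. And -4/3 is in S, so it is attained.
Therefore inf(S) = -4/3.

-4/3


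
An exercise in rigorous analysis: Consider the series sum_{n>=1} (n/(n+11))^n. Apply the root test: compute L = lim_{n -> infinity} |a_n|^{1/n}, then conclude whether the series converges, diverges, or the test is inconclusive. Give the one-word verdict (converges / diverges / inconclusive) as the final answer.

Let a_n denote the general term. Form |a_n|^(1/n) and simplify:
|a_n|^(1/n) = n/(n + 11)
Take the limit as n -> infinity: L = 1.
Since L = 1, the root test is inconclusive. (In fact a_n = (n/(n+11))^n -> e^(-11) != 0, so the nth-term test shows divergence; but the root test itself gives no conclusion.)

inconclusive
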